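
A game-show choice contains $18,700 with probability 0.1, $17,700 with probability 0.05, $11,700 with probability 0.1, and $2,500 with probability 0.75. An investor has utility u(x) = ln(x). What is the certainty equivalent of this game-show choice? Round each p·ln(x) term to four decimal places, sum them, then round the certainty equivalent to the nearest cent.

E[u] = 0.1·ln(18700) + 0.05·ln(17700) + 0.1·ln(11700) + 0.75·ln(2500) = 0.9836 + 0.4891 + 0.9367 + 5.8680 = 8.2774
CE = e^8.2774 ≈ 3933.95

$3,933.95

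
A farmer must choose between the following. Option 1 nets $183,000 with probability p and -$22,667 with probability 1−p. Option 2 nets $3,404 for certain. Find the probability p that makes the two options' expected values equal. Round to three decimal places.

p = 0.127

p·183000 + (1−p)·(-22667) = 3404
205667p − 22667 = 3404
p = (3404 + 22667) / 205667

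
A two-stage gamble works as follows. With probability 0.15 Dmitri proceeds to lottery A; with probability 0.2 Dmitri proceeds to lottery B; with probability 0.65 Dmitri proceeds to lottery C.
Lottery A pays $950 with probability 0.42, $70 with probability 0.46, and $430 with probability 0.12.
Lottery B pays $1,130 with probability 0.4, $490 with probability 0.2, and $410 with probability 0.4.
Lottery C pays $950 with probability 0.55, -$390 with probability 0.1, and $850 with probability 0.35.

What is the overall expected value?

$722.87

EV(A) = 0.42 × 950 + 0.46 × 70 + 0.12 × 430 = 399 + 32.2 + 51.6 = 482.8
EV(B) = 0.4 × 1130 + 0.2 × 490 + 0.4 × 410 = 452 + 98 + 164 = 714
EV(C) = 0.55 × 950 + 0.1 × (-390) + 0.35 × 850 = 522.5 − 39 + 297.5 = 781
Overall = 0.15 × 482.8 + 0.2 × 714 + 0.65 × 781 = 72.42 + 142.8 + 507.65 = 722.87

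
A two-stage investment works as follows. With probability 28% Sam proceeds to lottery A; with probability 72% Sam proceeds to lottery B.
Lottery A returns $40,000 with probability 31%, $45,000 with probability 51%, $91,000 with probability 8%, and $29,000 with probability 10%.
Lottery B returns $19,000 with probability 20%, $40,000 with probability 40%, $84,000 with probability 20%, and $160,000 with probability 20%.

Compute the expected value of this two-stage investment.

EV(A) = 0.31 × 40000 + 0.51 × 45000 + 0.08 × 91000 + 0.1 × 29000 = 12400 + 22950 + 7280 + 2900 = 45530
EV(B) = 0.2 × 19000 + 0.4 × 40000 + 0.2 × 84000 + 0.2 × 160000 = 3800 + 16000 + 16800 + 32000 = 68600
Overall = 0.28 × 45530 + 0.72 × 68600 = 12748.4 + 49392 = 62140.4

$62,140.40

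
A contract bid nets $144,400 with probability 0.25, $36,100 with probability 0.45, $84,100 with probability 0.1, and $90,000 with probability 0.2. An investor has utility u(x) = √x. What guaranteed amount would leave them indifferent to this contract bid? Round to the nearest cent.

E[u] = 0.25·√144400 + 0.45·√36100 + 0.1·√84100 + 0.2·√90000 = 0.25·380 + 0.45·190 + 0.1·290 + 0.2·300 = 269.5
CE = (269.5)² = 72630.25

$72,630.25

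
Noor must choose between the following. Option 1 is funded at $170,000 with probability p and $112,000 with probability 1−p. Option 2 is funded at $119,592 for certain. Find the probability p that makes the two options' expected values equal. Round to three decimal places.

p·170000 + (1−p)·112000 = 119592
58000p + 112000 = 119592
p = (119592 − 112000) / 58000

p = 0.131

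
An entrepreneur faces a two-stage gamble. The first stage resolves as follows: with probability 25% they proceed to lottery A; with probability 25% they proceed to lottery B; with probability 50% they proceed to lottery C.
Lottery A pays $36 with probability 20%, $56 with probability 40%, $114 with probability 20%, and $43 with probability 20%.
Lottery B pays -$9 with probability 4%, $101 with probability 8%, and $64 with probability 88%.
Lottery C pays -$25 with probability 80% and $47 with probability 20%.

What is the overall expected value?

EV(A) = 0.2 × 36 + 0.4 × 56 + 0.2 × 114 + 0.2 × 43 = 7.2 + 22.4 + 22.8 + 8.6 = 61
EV(B) = 0.04 × (-9) + 0.08 × 101 + 0.88 × 64 = -0.36 + 8.08 + 56.32 = 64.04
EV(C) = 0.8 × (-25) + 0.2 × 47 = -20 + 9.4 = -10.6
Overall = 0.25 × 61 + 0.25 × 64.04 + 0.5 × (-10.6) = 15.25 + 16.01 − 5.3 = 25.96

$25.96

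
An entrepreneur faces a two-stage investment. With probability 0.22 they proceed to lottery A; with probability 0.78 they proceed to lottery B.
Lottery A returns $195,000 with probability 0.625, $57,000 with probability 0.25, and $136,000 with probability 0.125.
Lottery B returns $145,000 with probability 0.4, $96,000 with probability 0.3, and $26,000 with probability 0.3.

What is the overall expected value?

$107,475.50

EV(A) = 0.625 × 195000 + 0.25 × 57000 + 0.125 × 136000 = 121875 + 14250 + 17000 = 153125
EV(B) = 0.4 × 145000 + 0.3 × 96000 + 0.3 × 26000 = 58000 + 28800 + 7800 = 94600
Overall = 0.22 × 153125 + 0.78 × 94600 = 33687.5 + 73788 = 107475.5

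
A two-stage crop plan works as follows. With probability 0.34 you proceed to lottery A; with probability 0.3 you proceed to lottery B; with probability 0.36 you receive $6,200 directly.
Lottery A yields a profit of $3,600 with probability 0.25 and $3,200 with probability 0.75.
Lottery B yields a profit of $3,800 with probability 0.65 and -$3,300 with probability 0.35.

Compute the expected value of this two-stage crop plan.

$3,748.50

EV(A) = 0.25 × 3600 + 0.75 × 3200 = 900 + 2400 = 3300
EV(B) = 0.65 × 3800 + 0.35 × (-3300) = 2470 − 1155 = 1315
Branch C: 6200 (certain)
Overall = 0.34 × 3300 + 0.3 × 1315 + 0.36 × 6200 = 1122 + 394.5 + 2232 = 3748.5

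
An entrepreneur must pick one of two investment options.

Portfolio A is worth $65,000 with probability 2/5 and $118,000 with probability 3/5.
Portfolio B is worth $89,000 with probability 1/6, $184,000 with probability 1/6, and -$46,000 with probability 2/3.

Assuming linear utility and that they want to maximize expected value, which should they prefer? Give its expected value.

Portfolio A ($96,800)

Portfolio A = 2/5 × 65000 + 3/5 × 118000 = 26000 + 70800 = 96800
Portfolio B = 1/6 × 89000 + 1/6 × 184000 + 2/3 × (-46000) = 14833.3333 + 30666.6667 − 30666.6667 = 14833.3333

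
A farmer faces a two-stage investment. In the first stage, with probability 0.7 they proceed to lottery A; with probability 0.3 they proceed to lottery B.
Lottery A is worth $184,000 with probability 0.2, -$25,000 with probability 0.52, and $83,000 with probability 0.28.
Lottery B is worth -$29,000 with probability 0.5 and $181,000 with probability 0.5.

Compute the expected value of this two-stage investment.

EV(A) = 0.2 × 184000 + 0.52 × (-25000) + 0.28 × 83000 = 36800 − 13000 + 23240 = 47040
EV(B) = 0.5 × (-29000) + 0.5 × 181000 = -14500 + 90500 = 76000
Overall = 0.7 × 47040 + 0.3 × 76000 = 32928 + 22800 = 55728

$55,728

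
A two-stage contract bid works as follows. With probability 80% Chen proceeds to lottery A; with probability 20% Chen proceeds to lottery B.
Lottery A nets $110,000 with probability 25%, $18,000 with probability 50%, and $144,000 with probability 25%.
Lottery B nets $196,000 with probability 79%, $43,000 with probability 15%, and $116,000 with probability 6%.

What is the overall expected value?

EV(A) = 0.25 × 110000 + 0.5 × 18000 + 0.25 × 144000 = 27500 + 9000 + 36000 = 72500
EV(B) = 0.79 × 196000 + 0.15 × 43000 + 0.06 × 116000 = 154840 + 6450 + 6960 = 168250
Overall = 0.8 × 72500 + 0.2 × 168250 = 58000 + 33650 = 91650

$91,650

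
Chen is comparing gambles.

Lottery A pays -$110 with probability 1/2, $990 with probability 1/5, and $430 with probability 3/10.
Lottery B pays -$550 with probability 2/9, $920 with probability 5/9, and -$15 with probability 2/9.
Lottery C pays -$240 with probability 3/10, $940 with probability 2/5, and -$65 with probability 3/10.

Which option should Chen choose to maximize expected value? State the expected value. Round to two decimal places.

Lottery B ($385.56)

Lottery A = 1/2 × (-110) + 1/5 × 990 + 3/10 × 430 = -55 + 198 + 129 = 272
Lottery B = 2/9 × (-550) + 5/9 × 920 + 2/9 × (-15) = -122.2222 + 511.1111 − 3.3333 = 385.5556
Lottery C = 3/10 × (-240) + 2/5 × 940 + 3/10 × (-65) = -72 + 376 − 19.5 = 284.5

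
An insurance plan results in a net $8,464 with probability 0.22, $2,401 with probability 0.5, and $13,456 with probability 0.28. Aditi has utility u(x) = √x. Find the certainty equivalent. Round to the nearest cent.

E[u] = 0.22·√8464 + 0.5·√2401 + 0.28·√13456 = 0.22·92 + 0.5·49 + 0.28·116 = 77.22
CE = (77.22)² = 5962.9284

$5,962.93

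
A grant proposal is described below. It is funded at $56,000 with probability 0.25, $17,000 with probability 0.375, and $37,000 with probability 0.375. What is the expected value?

EV = 0.25 × 56000 + 0.375 × 17000 + 0.375 × 37000 = 14000 + 6375 + 13875 = 34250

$34,250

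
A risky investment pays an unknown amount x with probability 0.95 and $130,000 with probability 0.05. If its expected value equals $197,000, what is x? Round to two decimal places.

0.95·x + 0.05·130000 = 197000
0.95·x = 197000 − 6500 = 190500
x = 190500 / 0.95 = 200526.3158

x = $200,526.32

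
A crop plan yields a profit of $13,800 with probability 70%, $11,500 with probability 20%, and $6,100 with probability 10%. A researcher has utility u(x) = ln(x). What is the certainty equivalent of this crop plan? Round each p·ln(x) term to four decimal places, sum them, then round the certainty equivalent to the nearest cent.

E[u] = 0.7·ln(13800) + 0.2·ln(11500) + 0.1·ln(6100) = 6.6727 + 1.8700 + 0.8716 = 9.4143
CE = e^9.4143 ≈ 12262.49

$12,262.49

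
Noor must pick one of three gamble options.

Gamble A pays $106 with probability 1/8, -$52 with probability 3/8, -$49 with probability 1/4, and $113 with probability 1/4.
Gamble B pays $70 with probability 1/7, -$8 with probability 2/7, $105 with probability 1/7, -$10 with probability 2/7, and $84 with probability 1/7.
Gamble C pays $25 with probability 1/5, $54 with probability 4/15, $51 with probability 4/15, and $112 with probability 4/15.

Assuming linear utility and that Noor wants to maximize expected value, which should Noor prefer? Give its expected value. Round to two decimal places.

Gamble C ($62.87)

Gamble A = 1/8 × 106 + 3/8 × (-52) + 1/4 × (-49) + 1/4 × 113 = 13.25 − 19.5 − 12.25 + 28.25 = 9.75
Gamble B = 1/7 × 70 + 2/7 × (-8) + 1/7 × 105 + 2/7 × (-10) + 1/7 × 84 = 10 − 2.2857 + 15 − 2.8571 + 12 = 31.8571
Gamble C = 1/5 × 25 + 4/15 × 54 + 4/15 × 51 + 4/15 × 112 = 5 + 14.4 + 13.6 + 29.8667 = 62.8667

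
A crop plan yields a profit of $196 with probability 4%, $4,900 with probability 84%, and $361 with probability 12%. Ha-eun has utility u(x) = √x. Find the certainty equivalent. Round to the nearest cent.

E[u] = 0.04·√196 + 0.84·√4900 + 0.12·√361 = 0.04·14 + 0.84·70 + 0.12·19 = 61.64
CE = (61.64)² = 3799.4896

$3,799.49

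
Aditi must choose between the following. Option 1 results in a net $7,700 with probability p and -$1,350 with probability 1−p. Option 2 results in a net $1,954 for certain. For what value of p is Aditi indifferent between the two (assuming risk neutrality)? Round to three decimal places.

p = 0.365

p·7700 + (1−p)·(-1350) = 1954
9050p − 1350 = 1954
p = (1954 + 1350) / 9050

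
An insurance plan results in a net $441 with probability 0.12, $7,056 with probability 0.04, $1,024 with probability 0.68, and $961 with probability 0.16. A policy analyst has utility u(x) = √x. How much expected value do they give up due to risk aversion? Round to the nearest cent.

$122.48

E[u] = 0.12·√441 + 0.04·√7056 + 0.68·√1024 + 0.16·√961 = 0.12·21 + 0.04·84 + 0.68·32 + 0.16·31 = 32.6
CE = (32.6)² = 1062.76
Risk premium = EV − CE = 1185.24 − 1062.76 = 122.48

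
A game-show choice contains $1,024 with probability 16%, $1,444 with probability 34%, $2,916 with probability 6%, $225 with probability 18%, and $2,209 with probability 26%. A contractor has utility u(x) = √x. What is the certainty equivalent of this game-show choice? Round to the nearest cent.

E[u] = 0.16·√1024 + 0.34·√1444 + 0.06·√2916 + 0.18·√225 + 0.26·√2209 = 0.16·32 + 0.34·38 + 0.06·54 + 0.18·15 + 0.26·47 = 36.2
CE = (36.2)² = 1310.44

$1,310.44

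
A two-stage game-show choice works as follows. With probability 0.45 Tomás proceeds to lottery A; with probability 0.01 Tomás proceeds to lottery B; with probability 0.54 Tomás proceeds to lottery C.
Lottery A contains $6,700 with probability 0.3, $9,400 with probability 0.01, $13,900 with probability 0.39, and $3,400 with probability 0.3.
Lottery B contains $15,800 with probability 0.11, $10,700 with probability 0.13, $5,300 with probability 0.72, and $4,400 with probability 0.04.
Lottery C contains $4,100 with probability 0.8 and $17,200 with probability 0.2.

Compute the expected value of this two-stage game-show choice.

$7,545.26

EV(A) = 0.3 × 6700 + 0.01 × 9400 + 0.39 × 13900 + 0.3 × 3400 = 2010 + 94 + 5421 + 1020 = 8545
EV(B) = 0.11 × 15800 + 0.13 × 10700 + 0.72 × 5300 + 0.04 × 4400 = 1738 + 1391 + 3816 + 176 = 7121
EV(C) = 0.8 × 4100 + 0.2 × 17200 = 3280 + 3440 = 6720
Overall = 0.45 × 8545 + 0.01 × 7121 + 0.54 × 6720 = 3845.25 + 71.21 + 3628.8 = 7545.26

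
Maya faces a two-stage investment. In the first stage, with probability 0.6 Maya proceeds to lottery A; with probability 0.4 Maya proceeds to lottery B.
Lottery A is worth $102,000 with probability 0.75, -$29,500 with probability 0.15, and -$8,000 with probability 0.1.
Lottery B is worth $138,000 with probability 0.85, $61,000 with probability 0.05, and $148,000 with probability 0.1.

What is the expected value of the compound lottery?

EV(A) = 0.75 × 102000 + 0.15 × (-29500) + 0.1 × (-8000) = 76500 − 4425 − 800 = 71275
EV(B) = 0.85 × 138000 + 0.05 × 61000 + 0.1 × 148000 = 117300 + 3050 + 14800 = 135150
Overall = 0.6 × 71275 + 0.4 × 135150 = 42765 + 54060 = 96825

$96,825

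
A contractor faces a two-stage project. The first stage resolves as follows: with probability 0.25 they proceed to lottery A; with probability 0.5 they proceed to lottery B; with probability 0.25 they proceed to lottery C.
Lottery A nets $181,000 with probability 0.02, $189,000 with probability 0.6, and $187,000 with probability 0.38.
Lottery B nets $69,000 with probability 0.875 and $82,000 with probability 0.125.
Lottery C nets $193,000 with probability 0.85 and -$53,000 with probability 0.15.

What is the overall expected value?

EV(A) = 0.02 × 181000 + 0.6 × 189000 + 0.38 × 187000 = 3620 + 113400 + 71060 = 188080
EV(B) = 0.875 × 69000 + 0.125 × 82000 = 60375 + 10250 = 70625
EV(C) = 0.85 × 193000 + 0.15 × (-53000) = 164050 − 7950 = 156100
Overall = 0.25 × 188080 + 0.5 × 70625 + 0.25 × 156100 = 47020 + 35312.5 + 39025 = 121357.5

$121,357.50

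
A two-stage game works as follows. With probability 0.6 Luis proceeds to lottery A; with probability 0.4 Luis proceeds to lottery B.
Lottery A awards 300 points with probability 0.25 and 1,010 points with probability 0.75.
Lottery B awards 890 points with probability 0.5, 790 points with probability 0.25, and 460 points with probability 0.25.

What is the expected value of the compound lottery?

802.5 points

EV(A) = 0.25 × 300 + 0.75 × 1010 = 75 + 757.5 = 832.5
EV(B) = 0.5 × 890 + 0.25 × 790 + 0.25 × 460 = 445 + 197.5 + 115 = 757.5
Overall = 0.6 × 832.5 + 0.4 × 757.5 = 499.5 + 303 = 802.5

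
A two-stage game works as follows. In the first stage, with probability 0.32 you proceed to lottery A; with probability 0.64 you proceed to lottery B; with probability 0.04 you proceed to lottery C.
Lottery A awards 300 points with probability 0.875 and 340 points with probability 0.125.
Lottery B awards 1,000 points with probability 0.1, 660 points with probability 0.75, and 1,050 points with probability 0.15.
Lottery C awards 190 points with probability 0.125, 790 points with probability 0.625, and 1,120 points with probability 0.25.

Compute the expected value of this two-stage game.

611.1 points

EV(A) = 0.875 × 300 + 0.125 × 340 = 262.5 + 42.5 = 305
EV(B) = 0.1 × 1000 + 0.75 × 660 + 0.15 × 1050 = 100 + 495 + 157.5 = 752.5
EV(C) = 0.125 × 190 + 0.625 × 790 + 0.25 × 1120 = 23.75 + 493.75 + 280 = 797.5
Overall = 0.32 × 305 + 0.64 × 752.5 + 0.04 × 797.5 = 97.6 + 481.6 + 31.9 = 611.1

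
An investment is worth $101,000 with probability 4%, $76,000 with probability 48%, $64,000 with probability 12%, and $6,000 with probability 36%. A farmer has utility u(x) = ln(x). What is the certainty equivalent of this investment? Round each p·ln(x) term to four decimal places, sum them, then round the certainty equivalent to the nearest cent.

E[u] = 0.04·ln(101000) + 0.48·ln(76000) + 0.12·ln(64000) + 0.36·ln(6000) = 0.4609 + 5.3945 + 1.3280 + 3.1318 = 10.3152
CE = e^10.3152 ≈ 30188.01

$30,188.01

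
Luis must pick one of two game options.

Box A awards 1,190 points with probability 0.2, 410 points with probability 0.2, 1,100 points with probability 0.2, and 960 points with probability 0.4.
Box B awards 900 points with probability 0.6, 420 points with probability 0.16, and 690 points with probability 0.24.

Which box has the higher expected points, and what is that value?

Box A (924 points)

Box A = 0.2 × 1190 + 0.2 × 410 + 0.2 × 1100 + 0.4 × 960 = 238 + 82 + 220 + 384 = 924
Box B = 0.6 × 900 + 0.16 × 420 + 0.24 × 690 = 540 + 67.2 + 165.6 = 772.8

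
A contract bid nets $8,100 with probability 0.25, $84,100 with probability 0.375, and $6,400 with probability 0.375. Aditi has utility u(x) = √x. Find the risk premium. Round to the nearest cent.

E[u] = 0.25·√8100 + 0.375·√84100 + 0.375·√6400 = 0.25·90 + 0.375·290 + 0.375·80 = 161.25
CE = (161.25)² = 26001.5625
Risk premium = EV − CE = 35962.5 − 26001.5625 = 9960.9375

$9,960.94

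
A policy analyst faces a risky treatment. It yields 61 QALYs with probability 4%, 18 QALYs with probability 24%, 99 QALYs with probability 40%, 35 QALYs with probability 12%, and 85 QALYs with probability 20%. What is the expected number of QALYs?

67.56 QALYs

EV = 0.04 × 61 + 0.24 × 18 + 0.4 × 99 + 0.12 × 35 + 0.2 × 85 = 2.44 + 4.32 + 39.6 + 4.2 + 17 = 67.56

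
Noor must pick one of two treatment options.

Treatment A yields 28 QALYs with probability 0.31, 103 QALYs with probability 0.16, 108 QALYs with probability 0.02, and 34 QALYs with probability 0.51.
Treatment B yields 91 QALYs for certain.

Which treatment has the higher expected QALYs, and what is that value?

Treatment A = 0.31 × 28 + 0.16 × 103 + 0.02 × 108 + 0.51 × 34 = 8.68 + 16.48 + 2.16 + 17.34 = 44.66
Treatment B: 91 (certain)

Treatment B (91 QALYs)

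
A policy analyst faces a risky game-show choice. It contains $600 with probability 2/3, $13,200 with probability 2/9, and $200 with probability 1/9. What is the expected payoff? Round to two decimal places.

EV = 2/3 × 600 + 2/9 × 13200 + 1/9 × 200 = 400 + 2933.3333 + 22.2222 = 3355.5556

$3,355.56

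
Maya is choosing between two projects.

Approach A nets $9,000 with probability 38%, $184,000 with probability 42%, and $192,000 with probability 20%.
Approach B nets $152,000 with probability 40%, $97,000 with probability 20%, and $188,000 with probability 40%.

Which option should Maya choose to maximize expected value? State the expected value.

Approach A = 0.38 × 9000 + 0.42 × 184000 + 0.2 × 192000 = 3420 + 77280 + 38400 = 119100
Approach B = 0.4 × 152000 + 0.2 × 97000 + 0.4 × 188000 = 60800 + 19400 + 75200 = 155400

Approach B ($155,400)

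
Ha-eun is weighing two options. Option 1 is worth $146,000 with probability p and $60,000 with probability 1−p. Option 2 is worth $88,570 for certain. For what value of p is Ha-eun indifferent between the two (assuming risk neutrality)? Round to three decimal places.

p·146000 + (1−p)·60000 = 88570
86000p + 60000 = 88570
p = (88570 − 60000) / 86000

p = 0.332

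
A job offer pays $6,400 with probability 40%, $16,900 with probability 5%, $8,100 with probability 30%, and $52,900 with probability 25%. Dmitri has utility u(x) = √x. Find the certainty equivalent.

E[u] = 0.4·√6400 + 0.05·√16900 + 0.3·√8100 + 0.25·√52900 = 0.4·80 + 0.05·130 + 0.3·90 + 0.25·230 = 123
CE = (123)² = 15129

$15,129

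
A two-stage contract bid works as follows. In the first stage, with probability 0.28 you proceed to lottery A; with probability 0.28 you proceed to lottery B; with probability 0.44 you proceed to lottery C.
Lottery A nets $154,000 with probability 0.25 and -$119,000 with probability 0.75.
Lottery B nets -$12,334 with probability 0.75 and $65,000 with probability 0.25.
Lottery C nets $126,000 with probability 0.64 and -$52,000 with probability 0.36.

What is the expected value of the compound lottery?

EV(A) = 0.25 × 154000 + 0.75 × (-119000) = 38500 − 89250 = -50750
EV(B) = 0.75 × (-12334) + 0.25 × 65000 = -9250.5 + 16250 = 6999.5
EV(C) = 0.64 × 126000 + 0.36 × (-52000) = 80640 − 18720 = 61920
Overall = 0.28 × (-50750) + 0.28 × 6999.5 + 0.44 × 61920 = -14210 + 1959.86 + 27244.8 = 14994.66

$14,994.66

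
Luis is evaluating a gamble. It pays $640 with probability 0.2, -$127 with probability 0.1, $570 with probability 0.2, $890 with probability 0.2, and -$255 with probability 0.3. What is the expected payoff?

$330.80

EV = 0.2 × 640 + 0.1 × (-127) + 0.2 × 570 + 0.2 × 890 + 0.3 × (-255) = 128 − 12.7 + 114 + 178 − 76.5 = 330.8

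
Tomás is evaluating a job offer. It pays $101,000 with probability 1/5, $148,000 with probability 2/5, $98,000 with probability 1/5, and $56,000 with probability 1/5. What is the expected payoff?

$110,200

EV = 1/5 × 101000 + 2/5 × 148000 + 1/5 × 98000 + 1/5 × 56000 = 20200 + 59200 + 19600 + 11200 = 110200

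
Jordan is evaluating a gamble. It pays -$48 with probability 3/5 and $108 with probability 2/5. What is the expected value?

EV = 3/5 × (-48) + 2/5 × 108 = -28.8 + 43.2 = 14.4

$14.40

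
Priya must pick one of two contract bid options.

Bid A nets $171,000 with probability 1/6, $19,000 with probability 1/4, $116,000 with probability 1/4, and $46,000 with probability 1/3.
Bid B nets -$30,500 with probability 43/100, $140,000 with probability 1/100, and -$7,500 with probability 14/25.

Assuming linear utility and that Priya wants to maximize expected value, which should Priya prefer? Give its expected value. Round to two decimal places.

Bid A = 1/6 × 171000 + 1/4 × 19000 + 1/4 × 116000 + 1/3 × 46000 = 28500 + 4750 + 29000 + 15333.3333 = 77583.3333
Bid B = 43/100 × (-30500) + 1/100 × 140000 + 14/25 × (-7500) = -13115 + 1400 − 4200 = -15915

Bid A ($77,583.33)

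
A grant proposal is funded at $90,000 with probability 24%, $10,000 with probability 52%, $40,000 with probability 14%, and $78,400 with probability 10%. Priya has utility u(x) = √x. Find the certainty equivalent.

$32,400

E[u] = 0.24·√90000 + 0.52·√10000 + 0.14·√40000 + 0.1·√78400 = 0.24·300 + 0.52·100 + 0.14·200 + 0.1·280 = 180
CE = (180)² = 32400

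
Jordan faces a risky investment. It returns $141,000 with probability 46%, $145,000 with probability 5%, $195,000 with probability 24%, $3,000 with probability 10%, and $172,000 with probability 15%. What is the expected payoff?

$145,010

EV = 0.46 × 141000 + 0.05 × 145000 + 0.24 × 195000 + 0.1 × 3000 + 0.15 × 172000 = 64860 + 7250 + 46800 + 300 + 25800 = 145010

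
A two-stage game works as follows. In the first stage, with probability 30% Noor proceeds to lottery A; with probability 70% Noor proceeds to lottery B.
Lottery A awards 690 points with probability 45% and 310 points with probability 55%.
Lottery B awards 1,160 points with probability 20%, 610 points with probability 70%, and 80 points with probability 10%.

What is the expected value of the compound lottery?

EV(A) = 0.45 × 690 + 0.55 × 310 = 310.5 + 170.5 = 481
EV(B) = 0.2 × 1160 + 0.7 × 610 + 0.1 × 80 = 232 + 427 + 8 = 667
Overall = 0.3 × 481 + 0.7 × 667 = 144.3 + 466.9 = 611.2

611.2 points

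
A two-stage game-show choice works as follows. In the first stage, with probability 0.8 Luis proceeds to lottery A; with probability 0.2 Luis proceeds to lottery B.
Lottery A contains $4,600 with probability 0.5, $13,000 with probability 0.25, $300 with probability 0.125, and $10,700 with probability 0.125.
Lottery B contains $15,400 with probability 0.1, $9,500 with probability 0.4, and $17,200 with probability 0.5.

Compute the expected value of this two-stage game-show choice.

$8,328

EV(A) = 0.5 × 4600 + 0.25 × 13000 + 0.125 × 300 + 0.125 × 10700 = 2300 + 3250 + 37.5 + 1337.5 = 6925
EV(B) = 0.1 × 15400 + 0.4 × 9500 + 0.5 × 17200 = 1540 + 3800 + 8600 = 13940
Overall = 0.8 × 6925 + 0.2 × 13940 = 5540 + 2788 = 8328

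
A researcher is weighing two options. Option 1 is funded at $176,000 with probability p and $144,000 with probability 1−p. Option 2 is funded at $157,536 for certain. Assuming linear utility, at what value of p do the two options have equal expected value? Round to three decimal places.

p·176000 + (1−p)·144000 = 157536
32000p + 144000 = 157536
p = (157536 − 144000) / 32000

p = 0.423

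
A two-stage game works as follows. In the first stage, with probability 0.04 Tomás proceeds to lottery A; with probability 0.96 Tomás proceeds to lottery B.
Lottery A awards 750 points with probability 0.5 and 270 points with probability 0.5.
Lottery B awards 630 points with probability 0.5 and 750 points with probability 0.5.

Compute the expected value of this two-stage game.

682.8 points

EV(A) = 0.5 × 750 + 0.5 × 270 = 375 + 135 = 510
EV(B) = 0.5 × 630 + 0.5 × 750 = 315 + 375 = 690
Overall = 0.04 × 510 + 0.96 × 690 = 20.4 + 662.4 = 682.8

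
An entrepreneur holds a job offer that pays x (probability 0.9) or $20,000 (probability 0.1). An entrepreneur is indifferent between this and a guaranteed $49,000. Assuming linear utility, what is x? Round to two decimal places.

0.9·x + 0.1·20000 = 49000
0.9·x = 49000 − 2000 = 47000
x = 47000 / 0.9 = 52222.2222

x = $52,222.22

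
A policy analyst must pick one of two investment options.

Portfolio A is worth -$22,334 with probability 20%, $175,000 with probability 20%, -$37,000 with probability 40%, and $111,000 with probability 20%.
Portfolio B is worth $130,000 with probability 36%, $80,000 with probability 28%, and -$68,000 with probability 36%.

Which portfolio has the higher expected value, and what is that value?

Portfolio B ($44,720)

Portfolio A = 0.2 × (-22334) + 0.2 × 175000 + 0.4 × (-37000) + 0.2 × 111000 = -4466.8 + 35000 − 14800 + 22200 = 37933.2
Portfolio B = 0.36 × 130000 + 0.28 × 80000 + 0.36 × (-68000) = 46800 + 22400 − 24480 = 44720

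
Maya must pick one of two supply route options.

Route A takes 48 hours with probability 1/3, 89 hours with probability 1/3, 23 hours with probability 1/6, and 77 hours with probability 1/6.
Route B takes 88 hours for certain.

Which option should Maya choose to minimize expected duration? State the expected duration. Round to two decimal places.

Route A = 1/3 × 48 + 1/3 × 89 + 1/6 × 23 + 1/6 × 77 = 16 + 29.6667 + 3.8333 + 12.8333 = 62.3333
Route B: 88 (certain)

Route A (62.33 hours)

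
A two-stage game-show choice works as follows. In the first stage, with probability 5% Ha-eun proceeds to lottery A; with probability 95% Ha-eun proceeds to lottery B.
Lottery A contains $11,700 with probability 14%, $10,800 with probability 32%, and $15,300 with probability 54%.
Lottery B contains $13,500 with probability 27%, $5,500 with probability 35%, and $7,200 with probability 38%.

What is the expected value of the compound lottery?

EV(A) = 0.14 × 11700 + 0.32 × 10800 + 0.54 × 15300 = 1638 + 3456 + 8262 = 13356
EV(B) = 0.27 × 13500 + 0.35 × 5500 + 0.38 × 7200 = 3645 + 1925 + 2736 = 8306
Overall = 0.05 × 13356 + 0.95 × 8306 = 667.8 + 7890.7 = 8558.5

$8,558.50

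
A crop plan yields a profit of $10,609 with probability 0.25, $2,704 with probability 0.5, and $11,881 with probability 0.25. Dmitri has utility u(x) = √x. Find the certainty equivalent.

$6,241

E[u] = 0.25·√10609 + 0.5·√2704 + 0.25·√11881 = 0.25·103 + 0.5·52 + 0.25·109 = 79
CE = (79)² = 6241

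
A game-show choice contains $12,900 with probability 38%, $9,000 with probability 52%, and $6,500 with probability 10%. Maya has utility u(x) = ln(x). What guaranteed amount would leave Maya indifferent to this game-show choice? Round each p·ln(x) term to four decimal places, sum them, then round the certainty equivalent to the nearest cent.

$9,989.60

E[u] = 0.38·ln(12900) + 0.52·ln(9000) + 0.1·ln(6500) = 3.5967 + 4.7346 + 0.8780 = 9.2093
CE = e^9.2093 ≈ 9989.60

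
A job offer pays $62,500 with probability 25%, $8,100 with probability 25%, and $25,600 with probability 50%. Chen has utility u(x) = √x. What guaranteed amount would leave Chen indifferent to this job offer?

$27,225

E[u] = 0.25·√62500 + 0.25·√8100 + 0.5·√25600 = 0.25·250 + 0.25·90 + 0.5·160 = 165
CE = (165)² = 27225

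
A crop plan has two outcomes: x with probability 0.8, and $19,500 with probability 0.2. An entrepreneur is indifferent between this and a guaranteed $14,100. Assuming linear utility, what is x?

0.8·x + 0.2·19500 = 14100
0.8·x = 14100 − 3900 = 10200
x = 10200 / 0.8 = 12750

x = $12,750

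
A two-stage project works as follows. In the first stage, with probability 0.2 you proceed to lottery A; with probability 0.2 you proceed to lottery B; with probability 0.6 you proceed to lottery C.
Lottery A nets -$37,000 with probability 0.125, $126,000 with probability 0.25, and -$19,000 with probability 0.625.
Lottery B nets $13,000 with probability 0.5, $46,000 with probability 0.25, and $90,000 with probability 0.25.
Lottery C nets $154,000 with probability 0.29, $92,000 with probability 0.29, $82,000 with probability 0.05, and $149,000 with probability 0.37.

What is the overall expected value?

$89,442

EV(A) = 0.125 × (-37000) + 0.25 × 126000 + 0.625 × (-19000) = -4625 + 31500 − 11875 = 15000
EV(B) = 0.5 × 13000 + 0.25 × 46000 + 0.25 × 90000 = 6500 + 11500 + 22500 = 40500
EV(C) = 0.29 × 154000 + 0.29 × 92000 + 0.05 × 82000 + 0.37 × 149000 = 44660 + 26680 + 4100 + 55130 = 130570
Overall = 0.2 × 15000 + 0.2 × 40500 + 0.6 × 130570 = 3000 + 8100 + 78342 = 89442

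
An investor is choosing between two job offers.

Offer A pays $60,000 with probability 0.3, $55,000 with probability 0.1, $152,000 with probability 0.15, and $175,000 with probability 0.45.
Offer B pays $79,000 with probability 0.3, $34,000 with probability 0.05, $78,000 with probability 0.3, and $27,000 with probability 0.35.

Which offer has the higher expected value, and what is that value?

Offer A = 0.3 × 60000 + 0.1 × 55000 + 0.15 × 152000 + 0.45 × 175000 = 18000 + 5500 + 22800 + 78750 = 125050
Offer B = 0.3 × 79000 + 0.05 × 34000 + 0.3 × 78000 + 0.35 × 27000 = 23700 + 1700 + 23400 + 9450 = 58250

Offer A ($125,050)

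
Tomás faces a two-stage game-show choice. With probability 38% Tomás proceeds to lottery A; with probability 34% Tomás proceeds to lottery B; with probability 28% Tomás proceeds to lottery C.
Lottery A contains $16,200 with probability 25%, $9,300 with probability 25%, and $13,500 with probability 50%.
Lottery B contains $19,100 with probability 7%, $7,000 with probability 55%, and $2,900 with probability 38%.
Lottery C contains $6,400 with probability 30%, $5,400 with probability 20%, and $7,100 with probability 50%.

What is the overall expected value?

$8,959.76

EV(A) = 0.25 × 16200 + 0.25 × 9300 + 0.5 × 13500 = 4050 + 2325 + 6750 = 13125
EV(B) = 0.07 × 19100 + 0.55 × 7000 + 0.38 × 2900 = 1337 + 3850 + 1102 = 6289
EV(C) = 0.3 × 6400 + 0.2 × 5400 + 0.5 × 7100 = 1920 + 1080 + 3550 = 6550
Overall = 0.38 × 13125 + 0.34 × 6289 + 0.28 × 6550 = 4987.5 + 2138.26 + 1834 = 8959.76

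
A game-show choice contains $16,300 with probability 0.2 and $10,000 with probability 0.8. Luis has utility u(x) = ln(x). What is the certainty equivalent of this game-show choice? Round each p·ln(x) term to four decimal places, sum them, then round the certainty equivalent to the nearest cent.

E[u] = 0.2·ln(16300) + 0.8·ln(10000) = 1.9398 + 7.3683 = 9.3081
CE = e^9.3081 ≈ 11026.98

$11,026.98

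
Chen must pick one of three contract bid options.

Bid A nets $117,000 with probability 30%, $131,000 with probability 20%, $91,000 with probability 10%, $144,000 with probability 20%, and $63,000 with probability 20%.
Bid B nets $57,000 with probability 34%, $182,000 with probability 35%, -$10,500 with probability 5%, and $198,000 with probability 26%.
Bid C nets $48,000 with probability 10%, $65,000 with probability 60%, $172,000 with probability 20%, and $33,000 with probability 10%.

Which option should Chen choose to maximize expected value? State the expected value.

Bid A = 0.3 × 117000 + 0.2 × 131000 + 0.1 × 91000 + 0.2 × 144000 + 0.2 × 63000 = 35100 + 26200 + 9100 + 28800 + 12600 = 111800
Bid B = 0.34 × 57000 + 0.35 × 182000 + 0.05 × (-10500) + 0.26 × 198000 = 19380 + 63700 − 525 + 51480 = 134035
Bid C = 0.1 × 48000 + 0.6 × 65000 + 0.2 × 172000 + 0.1 × 33000 = 4800 + 39000 + 34400 + 3300 = 81500

Bid B ($134,035)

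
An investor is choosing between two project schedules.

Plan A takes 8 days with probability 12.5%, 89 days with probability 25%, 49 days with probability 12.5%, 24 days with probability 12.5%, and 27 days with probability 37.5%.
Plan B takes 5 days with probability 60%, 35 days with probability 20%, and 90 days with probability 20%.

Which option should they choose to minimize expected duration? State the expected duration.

Plan B (28 days)

Plan A = 0.125 × 8 + 0.25 × 89 + 0.125 × 49 + 0.125 × 24 + 0.375 × 27 = 1 + 22.25 + 6.125 + 3 + 10.125 = 42.5
Plan B = 0.6 × 5 + 0.2 × 35 + 0.2 × 90 = 3 + 7 + 18 = 28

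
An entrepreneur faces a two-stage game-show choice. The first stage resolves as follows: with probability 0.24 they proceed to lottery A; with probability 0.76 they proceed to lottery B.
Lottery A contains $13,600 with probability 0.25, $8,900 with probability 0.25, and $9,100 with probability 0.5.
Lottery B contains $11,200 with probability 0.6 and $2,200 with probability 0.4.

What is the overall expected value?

EV(A) = 0.25 × 13600 + 0.25 × 8900 + 0.5 × 9100 = 3400 + 2225 + 4550 = 10175
EV(B) = 0.6 × 11200 + 0.4 × 2200 = 6720 + 880 = 7600
Overall = 0.24 × 10175 + 0.76 × 7600 = 2442 + 5776 = 8218

$8,218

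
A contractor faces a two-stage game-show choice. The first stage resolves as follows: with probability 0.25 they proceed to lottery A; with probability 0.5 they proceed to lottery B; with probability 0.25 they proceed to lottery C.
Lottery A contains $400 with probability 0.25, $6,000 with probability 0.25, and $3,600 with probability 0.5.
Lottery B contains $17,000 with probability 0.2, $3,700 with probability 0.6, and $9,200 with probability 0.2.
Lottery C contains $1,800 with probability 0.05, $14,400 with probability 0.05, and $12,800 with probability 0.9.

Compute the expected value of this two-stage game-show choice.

EV(A) = 0.25 × 400 + 0.25 × 6000 + 0.5 × 3600 = 100 + 1500 + 1800 = 3400
EV(B) = 0.2 × 17000 + 0.6 × 3700 + 0.2 × 9200 = 3400 + 2220 + 1840 = 7460
EV(C) = 0.05 × 1800 + 0.05 × 14400 + 0.9 × 12800 = 90 + 720 + 11520 = 12330
Overall = 0.25 × 3400 + 0.5 × 7460 + 0.25 × 12330 = 850 + 3730 + 3082.5 = 7662.5

$7,662.50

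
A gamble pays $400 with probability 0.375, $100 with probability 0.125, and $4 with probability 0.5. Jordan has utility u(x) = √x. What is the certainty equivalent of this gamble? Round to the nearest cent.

$95.06

E[u] = 0.375·√400 + 0.125·√100 + 0.5·√4 = 0.375·20 + 0.125·10 + 0.5·2 = 9.75
CE = (9.75)² = 95.0625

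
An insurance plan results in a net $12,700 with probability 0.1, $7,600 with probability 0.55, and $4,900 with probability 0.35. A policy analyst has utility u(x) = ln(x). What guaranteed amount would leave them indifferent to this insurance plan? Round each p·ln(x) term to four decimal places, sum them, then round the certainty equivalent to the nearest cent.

E[u] = 0.1·ln(12700) + 0.55·ln(7600) + 0.35·ln(4900) = 0.9449 + 4.9147 + 2.9739 = 8.8335
CE = e^8.8335 ≈ 6860.26

$6,860.26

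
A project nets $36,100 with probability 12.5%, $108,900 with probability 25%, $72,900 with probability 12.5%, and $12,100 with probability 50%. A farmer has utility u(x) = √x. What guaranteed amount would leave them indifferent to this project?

E[u] = 0.125·√36100 + 0.25·√108900 + 0.125·√72900 + 0.5·√12100 = 0.125·190 + 0.25·330 + 0.125·270 + 0.5·110 = 195
CE = (195)² = 38025

$38,025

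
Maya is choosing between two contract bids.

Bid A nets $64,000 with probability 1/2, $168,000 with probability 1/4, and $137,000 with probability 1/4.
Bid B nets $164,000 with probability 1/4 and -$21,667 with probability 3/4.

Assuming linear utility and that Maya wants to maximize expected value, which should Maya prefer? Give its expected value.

Bid A = 1/2 × 64000 + 1/4 × 168000 + 1/4 × 137000 = 32000 + 42000 + 34250 = 108250
Bid B = 1/4 × 164000 + 3/4 × (-21667) = 41000 − 16250.25 = 24749.75

Bid A ($108,250)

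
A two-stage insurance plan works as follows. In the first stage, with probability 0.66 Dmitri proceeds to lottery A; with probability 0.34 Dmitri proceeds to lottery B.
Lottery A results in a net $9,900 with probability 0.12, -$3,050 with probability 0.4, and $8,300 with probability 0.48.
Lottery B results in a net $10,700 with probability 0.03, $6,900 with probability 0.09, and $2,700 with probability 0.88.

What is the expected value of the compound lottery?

$3,736.44

EV(A) = 0.12 × 9900 + 0.4 × (-3050) + 0.48 × 8300 = 1188 − 1220 + 3984 = 3952
EV(B) = 0.03 × 10700 + 0.09 × 6900 + 0.88 × 2700 = 321 + 621 + 2376 = 3318
Overall = 0.66 × 3952 + 0.34 × 3318 = 2608.32 + 1128.12 = 3736.44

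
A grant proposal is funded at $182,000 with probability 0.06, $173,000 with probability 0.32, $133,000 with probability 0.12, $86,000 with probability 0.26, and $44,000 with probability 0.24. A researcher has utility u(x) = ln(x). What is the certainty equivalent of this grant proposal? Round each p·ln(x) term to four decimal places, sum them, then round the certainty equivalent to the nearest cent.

E[u] = 0.06·ln(182000) + 0.32·ln(173000) + 0.12·ln(133000) + 0.26·ln(86000) + 0.24·ln(44000) = 0.7267 + 3.8595 + 1.4158 + 2.9541 + 2.5661 = 11.5222
CE = e^11.5222 ≈ 100931.77

$100,931.77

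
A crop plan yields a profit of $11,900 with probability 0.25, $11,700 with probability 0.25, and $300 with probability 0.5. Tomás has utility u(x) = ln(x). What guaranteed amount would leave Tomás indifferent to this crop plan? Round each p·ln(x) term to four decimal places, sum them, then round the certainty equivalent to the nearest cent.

$1,881.45

E[u] = 0.25·ln(11900) + 0.25·ln(11700) + 0.5·ln(300) = 2.3461 + 2.3418 + 2.8519 = 7.5398
CE = e^7.5398 ≈ 1881.45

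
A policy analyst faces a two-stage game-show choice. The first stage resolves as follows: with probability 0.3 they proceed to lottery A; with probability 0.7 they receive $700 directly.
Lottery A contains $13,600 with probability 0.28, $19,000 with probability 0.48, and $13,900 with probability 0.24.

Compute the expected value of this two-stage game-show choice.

EV(A) = 0.28 × 13600 + 0.48 × 19000 + 0.24 × 13900 = 3808 + 9120 + 3336 = 16264
Branch B: 700 (certain)
Overall = 0.3 × 16264 + 0.7 × 700 = 4879.2 + 490 = 5369.2

$5,369.20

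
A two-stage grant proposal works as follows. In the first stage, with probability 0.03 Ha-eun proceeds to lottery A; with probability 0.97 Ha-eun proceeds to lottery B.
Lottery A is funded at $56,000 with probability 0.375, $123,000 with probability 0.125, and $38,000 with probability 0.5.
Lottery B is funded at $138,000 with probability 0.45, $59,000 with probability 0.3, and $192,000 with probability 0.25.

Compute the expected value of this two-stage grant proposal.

$125,627.25

EV(A) = 0.375 × 56000 + 0.125 × 123000 + 0.5 × 38000 = 21000 + 15375 + 19000 = 55375
EV(B) = 0.45 × 138000 + 0.3 × 59000 + 0.25 × 192000 = 62100 + 17700 + 48000 = 127800
Overall = 0.03 × 55375 + 0.97 × 127800 = 1661.25 + 123966 = 125627.25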